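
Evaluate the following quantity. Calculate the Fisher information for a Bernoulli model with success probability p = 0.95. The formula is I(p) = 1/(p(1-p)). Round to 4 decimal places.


For Bernoulli(p), Fisher information is I(p) = 1/(p*(1-p)).
p = 0.95, 1-p = 0.05.
p*(1-p) = 0.0475.
I(p) = 1/0.0475 = 21.0526

21.0526


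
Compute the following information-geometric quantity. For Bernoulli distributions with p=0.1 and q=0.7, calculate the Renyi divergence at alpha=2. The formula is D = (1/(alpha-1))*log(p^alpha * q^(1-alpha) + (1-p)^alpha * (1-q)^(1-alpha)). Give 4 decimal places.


Renyi divergence of order alpha between Bernoulli distributions:
D = (1/(alpha-1))*log(p^alpha * q^(1-alpha) + (1-p)^alpha * (1-q)^(1-alpha)).
alpha = 2, p = 0.1, q = 0.7.
p^alpha * q^(1-alpha) = 0.1^2 * 0.7^-1 = 0.014286.
(1-p)^alpha * (1-q)^(1-alpha) = 0.9^2 * 0.3^-1 = 2.7.
sum = 0.014286 + 2.7 = 2.714286.
D = (1/1)*log(2.714286) = 0.9985

0.9985


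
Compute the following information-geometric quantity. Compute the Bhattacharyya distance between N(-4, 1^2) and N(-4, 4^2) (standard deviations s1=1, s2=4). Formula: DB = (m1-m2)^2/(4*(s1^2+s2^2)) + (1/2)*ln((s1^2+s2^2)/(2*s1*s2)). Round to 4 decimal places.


Bhattacharyya distance between two Gaussians:
DB = (m1-m2)^2/(4*(s1^2+s2^2)) + (1/2)*ln((s1^2+s2^2)/(2*s1*s2)).
(m1-m2)^2 = (0)^2 = 0.
s1^2+s2^2 = 1 + 16 = 17.
term1 = 0/68 = 0.0.
term2 = 0.5*ln(17/8.0) = 0.376886.
DB = 0.0 + 0.376886 = 0.3769

0.3769


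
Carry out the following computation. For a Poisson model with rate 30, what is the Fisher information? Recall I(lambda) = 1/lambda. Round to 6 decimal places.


Fisher information for Poisson: I(lambda) = 1/lambda.
lambda = 30.
I(lambda) = 1/30 = 0.033333

0.033333


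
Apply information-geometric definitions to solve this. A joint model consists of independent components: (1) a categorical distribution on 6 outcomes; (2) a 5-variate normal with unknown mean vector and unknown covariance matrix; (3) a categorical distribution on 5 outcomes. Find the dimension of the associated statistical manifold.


The dimension of a statistical manifold equals the number of free
(independent) real parameters of the model. For a product of independent
blocks the parameter counts add.
- categorical on 6 outcomes (probabilities sum to 1): 6-1 = 5.
- 5-variate normal: 5 (mean) + 5*6/2 = 15 (symmetric covariance) = 20.
- categorical on 5 outcomes (probabilities sum to 1): 5-1 = 4.
Total = 5 + 20 + 4 = 29.
Dimension = 29

29


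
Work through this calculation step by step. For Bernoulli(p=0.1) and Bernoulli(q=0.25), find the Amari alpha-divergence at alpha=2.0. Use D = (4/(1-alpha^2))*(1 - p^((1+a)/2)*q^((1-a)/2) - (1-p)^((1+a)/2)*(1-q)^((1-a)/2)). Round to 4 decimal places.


Amari alpha-divergence:
D = (4/(1-alpha^2))*(1 - p^((1+a)/2)*q^((1-a)/2) - (1-p)^((1+a)/2)*(1-q)^((1-a)/2)).
alpha = 2.0, p = 0.1, q = 0.25.
e1 = (1+alpha)/2 = 1.5, e2 = (1-alpha)/2 = -0.5.
t1 = p^e1 * q^e2 = 0.1^1.5 * 0.25^-0.5 = 0.063246.
t2 = (1-p)^e1 * (1-q)^e2 = 0.9^1.5 * 0.75^-0.5 = 0.985901.
4/(1-alpha^2) = -1.333333.
D = -1.333333*(1 - 0.063246 - 0.985901) = 0.0655

0.0655


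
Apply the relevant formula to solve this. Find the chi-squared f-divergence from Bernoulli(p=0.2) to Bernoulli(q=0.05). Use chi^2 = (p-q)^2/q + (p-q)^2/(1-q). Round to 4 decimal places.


Chi-squared divergence between Bernoulli distributions:
chi^2 = (p-q)^2/q + (p-q)^2/(1-q).
p = 0.2, q = 0.05, p-q = 0.15.
(p-q)^2 = 0.0225.
term1 = 0.0225/0.05 = 0.45.
term2 = 0.0225/0.95 = 0.023684.
chi^2 = 0.45 + 0.023684 = 0.4737

0.4737


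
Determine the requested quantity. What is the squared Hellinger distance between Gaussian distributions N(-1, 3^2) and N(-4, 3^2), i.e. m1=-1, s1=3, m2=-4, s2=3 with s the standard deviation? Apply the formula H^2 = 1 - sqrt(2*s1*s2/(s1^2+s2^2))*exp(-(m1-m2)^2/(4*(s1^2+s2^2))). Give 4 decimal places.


Squared Hellinger distance for Gaussians:
H^2 = 1 - sqrt(2*s1*s2/(s1^2+s2^2)) * exp(-(m1-m2)^2/(4*(s1^2+s2^2))).
s1^2 = 9, s2^2 = 9, s1^2+s2^2 = 18.
sqrt(2*3*3/(18)) = 1.0.
(m1-m2)^2 = (3)^2 = 9.
exp(-9/(4*18)) = exp(-0.125) = 0.882497.
H^2 = 1 - 1.0*0.882497 = 0.1175

0.1175


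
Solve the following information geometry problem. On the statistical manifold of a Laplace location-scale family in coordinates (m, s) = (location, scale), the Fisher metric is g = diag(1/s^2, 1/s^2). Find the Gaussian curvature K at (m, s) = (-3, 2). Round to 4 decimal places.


The metric has the form g = (A dm^2 + B ds^2)/s^2 with A = 1, B = 1.
Substitute u = sqrt(A/B)*m: g = B*(du^2 + ds^2)/s^2, i.e. B times the
Poincare upper half-plane metric, which has constant Gaussian curvature -1.
Scaling a 2D metric by a constant c divides the Gaussian curvature by c,
so K = -1/B = -1/(1) = -1.0000 everywhere (the point (m, s) = (-3, 2) is irrelevant:
the curvature is constant).
The requested Gaussian curvature is K = -1.0000.

-1.0000


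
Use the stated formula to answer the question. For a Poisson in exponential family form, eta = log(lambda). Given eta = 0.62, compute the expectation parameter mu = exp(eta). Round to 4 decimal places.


Expectation parameter for Poisson exponential family:
mu = exp(eta).
eta = 0.62.
mu = exp(0.62) = 1.8589

1.8589


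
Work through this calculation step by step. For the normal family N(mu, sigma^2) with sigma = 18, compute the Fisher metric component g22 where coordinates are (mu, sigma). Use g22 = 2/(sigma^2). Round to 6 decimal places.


For the 2-parameter normal family, the Fisher metric has:
  g11 = 1/sigma^2, g22 = 2/sigma^2.
sigma = 18, sigma^2 = 324.
g22 = 0.006173

0.006173


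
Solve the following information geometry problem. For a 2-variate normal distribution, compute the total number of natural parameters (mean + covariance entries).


Exponential family dimension calculation:
For 2-dim MVN: mean has 2 params, covariance has 2*3/2 = 3 unique entries.
Total dim = 2 + 3 = 5.

5


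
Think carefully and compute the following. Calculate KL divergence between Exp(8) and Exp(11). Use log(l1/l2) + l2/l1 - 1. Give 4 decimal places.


KL divergence for exponential family:
KL = log(l1/l2) + l2/l1 - 1.
log(8/11) = -0.318454.
11/8 = 1.375.
KL = -0.318454 + 1.375 - 1 = 0.0565

0.0565


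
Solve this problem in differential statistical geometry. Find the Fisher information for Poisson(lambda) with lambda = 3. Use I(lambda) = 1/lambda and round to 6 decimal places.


Fisher information for Poisson: I(lambda) = 1/lambda.
lambda = 3.
I(lambda) = 1/3 = 0.333333

0.333333


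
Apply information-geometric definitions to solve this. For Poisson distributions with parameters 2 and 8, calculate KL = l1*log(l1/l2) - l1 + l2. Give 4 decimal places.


KL divergence for Poisson:
KL = l1*log(l1/l2) - l1 + l2.
l1 = 2, l2 = 8.
log(2/8) = -1.386294.
l1*log(l1/l2) = 2 * -1.386294 = -2.772589.
KL = -2.772589 - 2 + 8 = 3.2274

3.2274


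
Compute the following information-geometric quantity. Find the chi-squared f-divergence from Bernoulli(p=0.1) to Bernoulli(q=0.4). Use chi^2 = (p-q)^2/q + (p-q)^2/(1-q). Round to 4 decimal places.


Chi-squared divergence between Bernoulli distributions:
chi^2 = (p-q)^2/q + (p-q)^2/(1-q).
p = 0.1, q = 0.4, p-q = -0.3.
(p-q)^2 = 0.09.
term1 = 0.09/0.4 = 0.225.
term2 = 0.09/0.6 = 0.15.
chi^2 = 0.225 + 0.15 = 0.3750

0.3750


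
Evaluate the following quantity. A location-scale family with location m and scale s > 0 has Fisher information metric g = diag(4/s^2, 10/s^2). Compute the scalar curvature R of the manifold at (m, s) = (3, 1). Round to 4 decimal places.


The metric has the form g = (A dm^2 + B ds^2)/s^2 with A = 4, B = 10.
Substitute u = sqrt(A/B)*m: g = B*(du^2 + ds^2)/s^2, i.e. B times the
Poincare upper half-plane metric, which has constant Gaussian curvature -1.
Scaling a 2D metric by a constant c divides the Gaussian curvature by c,
so K = -1/B = -1/(10) = -0.1000 everywhere (the point (m, s) = (3, 1) is irrelevant:
the curvature is constant).
Scalar curvature in dimension 2: R = 2K = -2/(10) = -0.2000.

-0.2000


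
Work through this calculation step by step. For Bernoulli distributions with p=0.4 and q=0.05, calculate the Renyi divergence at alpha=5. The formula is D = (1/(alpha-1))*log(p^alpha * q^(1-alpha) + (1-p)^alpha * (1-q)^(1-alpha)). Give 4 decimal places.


Renyi divergence of order alpha between Bernoulli distributions:
D = (1/(alpha-1))*log(p^alpha * q^(1-alpha) + (1-p)^alpha * (1-q)^(1-alpha)).
alpha = 5, p = 0.4, q = 0.05.
p^alpha * q^(1-alpha) = 0.4^5 * 0.05^-4 = 1638.4.
(1-p)^alpha * (1-q)^(1-alpha) = 0.6^5 * 0.95^-4 = 0.095469.
sum = 1638.4 + 0.095469 = 1638.495469.
D = (1/4)*log(1638.495469) = 1.8504

1.8504


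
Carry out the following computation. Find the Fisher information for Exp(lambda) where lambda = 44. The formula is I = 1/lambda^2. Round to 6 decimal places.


Fisher information for exponential: I(lambda) = 1/lambda^2.
lambda = 44, lambda^2 = 1936.
I = 1/1936 = 0.000517

0.000517


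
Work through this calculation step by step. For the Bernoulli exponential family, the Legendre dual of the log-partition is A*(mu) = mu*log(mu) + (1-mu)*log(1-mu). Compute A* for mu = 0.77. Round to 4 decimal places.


Legendre transform for Bernoulli:
A*(mu) = mu*log(mu) + (1-mu)*log(1-mu).
mu = 0.77, 1-mu = 0.23.
mu*log(mu) = 0.77*log(0.77) = -0.201251.
(1-mu)*log(1-mu) = 0.23*log(0.23) = -0.338025.
A* = -0.201251 + -0.338025 = -0.5393

-0.5393


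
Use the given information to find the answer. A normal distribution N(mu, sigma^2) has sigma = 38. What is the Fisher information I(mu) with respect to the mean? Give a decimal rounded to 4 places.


The Fisher information for the mean of a normal distribution is I(mu) = 1/sigma^2.
sigma = 38, so sigma^2 = 1444.
I(mu) = 1/1444 = 0.0007

0.0007


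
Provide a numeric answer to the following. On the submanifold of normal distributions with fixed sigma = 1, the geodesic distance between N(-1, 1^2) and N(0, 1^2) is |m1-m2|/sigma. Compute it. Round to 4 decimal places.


On the fixed-variance normal subfamily, geodesic distance = |m1-m2|/sigma.
|-1 - 0| = 1.
sigma = 1.
d = 1/1 = 1.0000

1.0000


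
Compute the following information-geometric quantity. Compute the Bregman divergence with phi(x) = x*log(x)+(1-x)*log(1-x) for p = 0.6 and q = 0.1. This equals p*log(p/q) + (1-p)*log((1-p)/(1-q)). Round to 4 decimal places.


Bregman divergence with negative entropy generator:
D = p*log(p/q) + (1-p)*log((1-p)/(1-q)).
p = 0.6, q = 0.1.
p*log(p/q) = 0.6*log(0.6/0.1) = 1.075056.
(1-p)*log((1-p)/(1-q)) = 0.4*log(0.4/0.9) = -0.324372.
D = 1.075056 + -0.324372 = 0.7507

0.7507


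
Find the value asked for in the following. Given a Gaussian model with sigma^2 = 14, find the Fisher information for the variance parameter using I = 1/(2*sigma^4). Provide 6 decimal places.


Fisher information for variance: I(sigma^2) = 1/(2*sigma^4).
sigma^2 = 14, so sigma^4 = 196.
I = 1/(2*196) = 1/392 = 0.002551

0.002551


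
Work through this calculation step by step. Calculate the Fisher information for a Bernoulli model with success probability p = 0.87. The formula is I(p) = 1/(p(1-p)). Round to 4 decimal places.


For Bernoulli(p), Fisher information is I(p) = 1/(p*(1-p)).
p = 0.87, 1-p = 0.13.
p*(1-p) = 0.1131.
I(p) = 1/0.1131 = 8.8417

8.8417


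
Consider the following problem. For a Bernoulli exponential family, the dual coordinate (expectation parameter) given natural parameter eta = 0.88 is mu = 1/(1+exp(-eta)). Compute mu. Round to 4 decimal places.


Dual coordinate (expectation parameter) for Bernoulli:
mu = 1/(1+exp(-eta)).
eta = 0.88.
exp(-eta) = exp(-0.88) = 0.414783.
mu = 1/(1+0.414783) = 0.7068

0.7068


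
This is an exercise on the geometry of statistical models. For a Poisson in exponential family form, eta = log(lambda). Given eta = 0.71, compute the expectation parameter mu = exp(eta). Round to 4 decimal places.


Expectation parameter for Poisson exponential family:
mu = exp(eta).
eta = 0.71.
mu = exp(0.71) = 2.0340

2.0340


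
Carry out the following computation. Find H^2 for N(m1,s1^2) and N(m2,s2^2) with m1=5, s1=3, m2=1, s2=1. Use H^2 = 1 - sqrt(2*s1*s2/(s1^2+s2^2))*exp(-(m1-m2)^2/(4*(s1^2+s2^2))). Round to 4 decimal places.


Squared Hellinger distance for Gaussians:
H^2 = 1 - sqrt(2*s1*s2/(s1^2+s2^2)) * exp(-(m1-m2)^2/(4*(s1^2+s2^2))).
s1^2 = 9, s2^2 = 1, s1^2+s2^2 = 10.
sqrt(2*3*1/(10)) = 0.774597.
(m1-m2)^2 = (4)^2 = 16.
exp(-16/(4*10)) = exp(-0.4) = 0.67032.
H^2 = 1 - 0.774597*0.67032 = 0.4808

0.4808


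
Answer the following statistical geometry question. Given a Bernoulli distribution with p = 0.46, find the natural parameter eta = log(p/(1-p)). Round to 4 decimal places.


Natural parameter for Bernoulli: eta = log(p/(1-p)).
p = 0.46, 1-p = 0.54.
p/(1-p) = 0.851852.
eta = log(0.851852) = -0.1603

-0.1603


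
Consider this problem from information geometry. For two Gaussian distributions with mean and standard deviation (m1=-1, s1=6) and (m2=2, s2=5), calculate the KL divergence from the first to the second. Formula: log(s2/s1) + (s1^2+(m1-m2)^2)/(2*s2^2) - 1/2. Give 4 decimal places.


KL divergence between normal distributions:
KL = log(s2/s1) + (s1^2 + (m1-m2)^2)/(2*s2^2) - 1/2.
log(5/6) = -0.182322.
(6^2 + (-1-2)^2)/(2*5^2) = (36 + 9)/50 = 0.9.
KL = -0.182322 + 0.9 - 0.5 = 0.2177

0.2177


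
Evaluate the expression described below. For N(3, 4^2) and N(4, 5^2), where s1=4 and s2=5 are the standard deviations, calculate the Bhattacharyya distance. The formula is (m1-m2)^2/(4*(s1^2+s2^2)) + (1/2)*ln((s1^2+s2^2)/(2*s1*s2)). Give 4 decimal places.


Bhattacharyya distance between two Gaussians:
DB = (m1-m2)^2/(4*(s1^2+s2^2)) + (1/2)*ln((s1^2+s2^2)/(2*s1*s2)).
(m1-m2)^2 = (-1)^2 = 1.
s1^2+s2^2 = 16 + 25 = 41.
term1 = 1/164 = 0.006098.
term2 = 0.5*ln(41/40.0) = 0.012346.
DB = 0.006098 + 0.012346 = 0.0184

0.0184


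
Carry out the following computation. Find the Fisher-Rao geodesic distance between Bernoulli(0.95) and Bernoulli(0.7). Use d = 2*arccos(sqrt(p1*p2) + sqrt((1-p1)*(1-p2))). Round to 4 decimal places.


Geodesic distance on Bernoulli manifold:
d(p1,p2) = 2*arccos(sqrt(p1*p2) + sqrt((1-p1)*(1-p2))).
sqrt(p1*p2) = sqrt(0.95*0.7) = 0.815475.
sqrt((1-p1)*(1-p2)) = sqrt(0.05*0.3) = 0.122474.
arg = 0.815475 + 0.122474 = 0.93795.
d = 2*arccos(0.93795) = 0.7083

0.7083


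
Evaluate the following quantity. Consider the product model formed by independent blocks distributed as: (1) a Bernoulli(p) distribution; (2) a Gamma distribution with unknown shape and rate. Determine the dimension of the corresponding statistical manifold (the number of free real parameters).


The dimension of a statistical manifold equals the number of free
(independent) real parameters of the model. For a product of independent
blocks the parameter counts add.
- Bernoulli (p): 1.
- Gamma (shape, rate): 2.
Total = 1 + 2 = 3.
Dimension = 3

3


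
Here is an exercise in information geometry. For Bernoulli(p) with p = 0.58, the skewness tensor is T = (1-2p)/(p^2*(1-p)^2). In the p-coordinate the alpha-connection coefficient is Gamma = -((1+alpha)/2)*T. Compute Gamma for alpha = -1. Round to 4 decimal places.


Skewness (Amari-Chentsov) tensor: T = (1-2p)/(p^2*(1-p)^2).
p = 0.58, 1-2p = -0.16, p^2 = 0.3364, (1-p)^2 = 0.1764.
T = -0.16/(0.3364 * 0.1764) = -2.696283.
In the p-coordinate, Gamma^(alpha) = Gamma^(0) - (alpha/2)*T with Gamma^(0) = (1/2)*g'(p) = -T/2,
so Gamma^(alpha) = -((1+alpha)/2)*T.
alpha = -1, -(1+alpha)/2 = 0.0.
Gamma = 0.0 * -2.696283 = 0.0000

0.0000


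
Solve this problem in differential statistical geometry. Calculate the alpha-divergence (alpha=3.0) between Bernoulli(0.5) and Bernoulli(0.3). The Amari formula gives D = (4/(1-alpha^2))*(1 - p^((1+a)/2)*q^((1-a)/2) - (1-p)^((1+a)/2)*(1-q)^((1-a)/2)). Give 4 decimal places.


Amari alpha-divergence:
D = (4/(1-alpha^2))*(1 - p^((1+a)/2)*q^((1-a)/2) - (1-p)^((1+a)/2)*(1-q)^((1-a)/2)).
alpha = 3.0, p = 0.5, q = 0.3.
e1 = (1+alpha)/2 = 2.0, e2 = (1-alpha)/2 = -1.0.
t1 = p^e1 * q^e2 = 0.5^2.0 * 0.3^-1.0 = 0.833333.
t2 = (1-p)^e1 * (1-q)^e2 = 0.5^2.0 * 0.7^-1.0 = 0.357143.
4/(1-alpha^2) = -0.5.
D = -0.5*(1 - 0.833333 - 0.357143) = 0.0952

0.0952


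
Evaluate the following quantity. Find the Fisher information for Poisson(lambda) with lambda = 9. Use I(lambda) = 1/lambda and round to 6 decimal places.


Fisher information for Poisson: I(lambda) = 1/lambda.
lambda = 9.
I(lambda) = 1/9 = 0.111111

0.111111


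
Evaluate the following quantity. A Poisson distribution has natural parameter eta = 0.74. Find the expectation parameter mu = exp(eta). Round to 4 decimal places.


Expectation parameter for Poisson exponential family:
mu = exp(eta).
eta = 0.74.
mu = exp(0.74) = 2.0959

2.0959


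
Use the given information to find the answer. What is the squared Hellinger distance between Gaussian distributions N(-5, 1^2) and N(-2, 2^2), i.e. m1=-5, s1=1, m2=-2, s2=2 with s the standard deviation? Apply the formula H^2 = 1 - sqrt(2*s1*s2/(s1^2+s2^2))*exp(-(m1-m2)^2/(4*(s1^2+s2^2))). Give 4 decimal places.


Squared Hellinger distance for Gaussians:
H^2 = 1 - sqrt(2*s1*s2/(s1^2+s2^2)) * exp(-(m1-m2)^2/(4*(s1^2+s2^2))).
s1^2 = 1, s2^2 = 4, s1^2+s2^2 = 5.
sqrt(2*1*2/(5)) = 0.894427.
(m1-m2)^2 = (-3)^2 = 9.
exp(-9/(4*5)) = exp(-0.45) = 0.637628.
H^2 = 1 - 0.894427*0.637628 = 0.4297

0.4297


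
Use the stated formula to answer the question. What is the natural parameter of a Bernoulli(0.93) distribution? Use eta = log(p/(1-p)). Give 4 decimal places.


Natural parameter for Bernoulli: eta = log(p/(1-p)).
p = 0.93, 1-p = 0.07.
p/(1-p) = 13.285714.
eta = log(13.285714) = 2.5867

2.5867


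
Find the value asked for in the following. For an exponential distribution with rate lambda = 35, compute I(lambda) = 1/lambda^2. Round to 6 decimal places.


Fisher information for exponential: I(lambda) = 1/lambda^2.
lambda = 35, lambda^2 = 1225.
I = 1/1225 = 0.000816

0.000816


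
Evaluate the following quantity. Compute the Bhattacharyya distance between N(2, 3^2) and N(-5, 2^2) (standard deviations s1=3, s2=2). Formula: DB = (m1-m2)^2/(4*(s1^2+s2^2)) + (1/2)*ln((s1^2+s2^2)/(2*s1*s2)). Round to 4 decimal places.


Bhattacharyya distance between two Gaussians:
DB = (m1-m2)^2/(4*(s1^2+s2^2)) + (1/2)*ln((s1^2+s2^2)/(2*s1*s2)).
(m1-m2)^2 = (7)^2 = 49.
s1^2+s2^2 = 9 + 4 = 13.
term1 = 49/52 = 0.942308.
term2 = 0.5*ln(13/12.0) = 0.040021.
DB = 0.942308 + 0.040021 = 0.9823

0.9823


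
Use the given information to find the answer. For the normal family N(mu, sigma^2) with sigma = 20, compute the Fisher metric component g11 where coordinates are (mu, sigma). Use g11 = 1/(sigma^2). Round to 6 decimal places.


For the 2-parameter normal family, the Fisher metric has:
  g11 = 1/sigma^2, g22 = 2/sigma^2.
sigma = 20, sigma^2 = 400.
g11 = 0.002500

0.002500


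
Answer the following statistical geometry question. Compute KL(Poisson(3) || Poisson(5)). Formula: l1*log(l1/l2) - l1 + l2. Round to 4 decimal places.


KL divergence for Poisson:
KL = l1*log(l1/l2) - l1 + l2.
l1 = 3, l2 = 5.
log(3/5) = -0.510826.
l1*log(l1/l2) = 3 * -0.510826 = -1.532477.
KL = -1.532477 - 3 + 5 = 0.4675

0.4675


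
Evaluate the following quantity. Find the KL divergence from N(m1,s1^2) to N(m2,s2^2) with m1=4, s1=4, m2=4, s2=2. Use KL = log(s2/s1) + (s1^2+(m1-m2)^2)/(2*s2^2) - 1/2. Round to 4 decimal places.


KL divergence between normal distributions:
KL = log(s2/s1) + (s1^2 + (m1-m2)^2)/(2*s2^2) - 1/2.
log(2/4) = -0.693147.
(4^2 + (4-4)^2)/(2*2^2) = (16 + 0)/8 = 2.0.
KL = -0.693147 + 2.0 - 0.5 = 0.8069

0.8069


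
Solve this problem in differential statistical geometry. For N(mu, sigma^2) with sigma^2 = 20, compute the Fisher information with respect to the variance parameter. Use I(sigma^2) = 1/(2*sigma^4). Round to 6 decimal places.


Fisher information for variance: I(sigma^2) = 1/(2*sigma^4).
sigma^2 = 20, so sigma^4 = 400.
I = 1/(2*400) = 1/800 = 0.001250

0.001250


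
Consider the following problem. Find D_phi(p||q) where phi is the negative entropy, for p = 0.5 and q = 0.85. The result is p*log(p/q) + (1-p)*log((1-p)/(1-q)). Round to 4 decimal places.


Bregman divergence with negative entropy generator:
D = p*log(p/q) + (1-p)*log((1-p)/(1-q)).
p = 0.5, q = 0.85.
p*log(p/q) = 0.5*log(0.5/0.85) = -0.265314.
(1-p)*log((1-p)/(1-q)) = 0.5*log(0.5/0.15) = 0.601986.
D = -0.265314 + 0.601986 = 0.3367

0.3367


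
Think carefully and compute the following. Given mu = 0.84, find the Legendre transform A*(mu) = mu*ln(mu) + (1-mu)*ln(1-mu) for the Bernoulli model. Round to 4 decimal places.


Legendre transform for Bernoulli:
A*(mu) = mu*log(mu) + (1-mu)*log(1-mu).
mu = 0.84, 1-mu = 0.16.
mu*log(mu) = 0.84*log(0.84) = -0.146457.
(1-mu)*log(1-mu) = 0.16*log(0.16) = -0.293213.
A* = -0.146457 + -0.293213 = -0.4397

-0.4397


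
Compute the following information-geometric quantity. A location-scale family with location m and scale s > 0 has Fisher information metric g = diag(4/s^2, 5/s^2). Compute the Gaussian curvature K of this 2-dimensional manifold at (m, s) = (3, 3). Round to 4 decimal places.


The metric has the form g = (A dm^2 + B ds^2)/s^2 with A = 4, B = 5.
Substitute u = sqrt(A/B)*m: g = B*(du^2 + ds^2)/s^2, i.e. B times the
Poincare upper half-plane metric, which has constant Gaussian curvature -1.
Scaling a 2D metric by a constant c divides the Gaussian curvature by c,
so K = -1/B = -1/(5) = -0.2000 everywhere (the point (m, s) = (3, 3) is irrelevant:
the curvature is constant).
The requested Gaussian curvature is K = -0.2000.

-0.2000


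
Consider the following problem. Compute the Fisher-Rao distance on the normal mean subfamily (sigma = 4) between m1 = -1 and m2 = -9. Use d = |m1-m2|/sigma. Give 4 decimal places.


On the fixed-variance normal subfamily, geodesic distance = |m1-m2|/sigma.
|-1 - -9| = 8.
sigma = 4.
d = 8/4 = 2.0000

2.0000


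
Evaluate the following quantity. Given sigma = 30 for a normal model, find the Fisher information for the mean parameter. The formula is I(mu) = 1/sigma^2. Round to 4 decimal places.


The Fisher information for the mean of a normal distribution is I(mu) = 1/sigma^2.
sigma = 30, so sigma^2 = 900.
I(mu) = 1/900 = 0.0011

0.0011


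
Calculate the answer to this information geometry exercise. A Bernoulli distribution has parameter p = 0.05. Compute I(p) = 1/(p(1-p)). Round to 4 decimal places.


For Bernoulli(p), Fisher information is I(p) = 1/(p*(1-p)).
p = 0.05, 1-p = 0.95.
p*(1-p) = 0.0475.
I(p) = 1/0.0475 = 21.0526

21.0526


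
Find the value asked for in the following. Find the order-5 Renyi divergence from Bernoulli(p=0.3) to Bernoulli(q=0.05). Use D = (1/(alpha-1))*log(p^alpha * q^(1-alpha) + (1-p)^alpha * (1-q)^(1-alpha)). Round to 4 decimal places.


Renyi divergence of order alpha between Bernoulli distributions:
D = (1/(alpha-1))*log(p^alpha * q^(1-alpha) + (1-p)^alpha * (1-q)^(1-alpha)).
alpha = 5, p = 0.3, q = 0.05.
p^alpha * q^(1-alpha) = 0.3^5 * 0.05^-4 = 388.8.
(1-p)^alpha * (1-q)^(1-alpha) = 0.7^5 * 0.95^-4 = 0.206346.
sum = 388.8 + 0.206346 = 389.006346.
D = (1/4)*log(389.006346) = 1.4909

1.4909


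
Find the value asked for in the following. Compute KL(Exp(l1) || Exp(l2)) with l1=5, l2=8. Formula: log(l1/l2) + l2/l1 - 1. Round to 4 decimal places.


KL divergence for exponential family:
KL = log(l1/l2) + l2/l1 - 1.
log(5/8) = -0.470004.
8/5 = 1.6.
KL = -0.470004 + 1.6 - 1 = 0.1300

0.1300


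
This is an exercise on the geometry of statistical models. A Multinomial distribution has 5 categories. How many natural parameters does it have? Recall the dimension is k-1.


Exponential family dimension calculation:
For Multinomial with k=5 categories, dim = k-1 = 4.

4


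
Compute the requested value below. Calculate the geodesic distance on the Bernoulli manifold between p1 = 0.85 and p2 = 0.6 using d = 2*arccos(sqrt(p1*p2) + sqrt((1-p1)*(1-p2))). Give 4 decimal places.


Geodesic distance on Bernoulli manifold:
d(p1,p2) = 2*arccos(sqrt(p1*p2) + sqrt((1-p1)*(1-p2))).
sqrt(p1*p2) = sqrt(0.85*0.6) = 0.714143.
sqrt((1-p1)*(1-p2)) = sqrt(0.15*0.4) = 0.244949.
arg = 0.714143 + 0.244949 = 0.959092.
d = 2*arccos(0.959092) = 0.5740

0.5740


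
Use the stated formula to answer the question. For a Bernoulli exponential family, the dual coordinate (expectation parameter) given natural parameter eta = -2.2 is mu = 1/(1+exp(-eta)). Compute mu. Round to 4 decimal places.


Dual coordinate (expectation parameter) for Bernoulli:
mu = 1/(1+exp(-eta)).
eta = -2.2.
exp(-eta) = exp(2.2) = 9.025013.
mu = 1/(1+9.025013) = 0.0998

0.0998


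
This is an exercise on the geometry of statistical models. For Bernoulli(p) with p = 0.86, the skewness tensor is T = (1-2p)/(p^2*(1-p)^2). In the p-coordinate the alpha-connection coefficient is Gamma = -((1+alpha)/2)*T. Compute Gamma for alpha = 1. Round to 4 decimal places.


Skewness (Amari-Chentsov) tensor: T = (1-2p)/(p^2*(1-p)^2).
p = 0.86, 1-2p = -0.72, p^2 = 0.7396, (1-p)^2 = 0.0196.
T = -0.72/(0.7396 * 0.0196) = -49.668326.
In the p-coordinate, Gamma^(alpha) = Gamma^(0) - (alpha/2)*T with Gamma^(0) = (1/2)*g'(p) = -T/2,
so Gamma^(alpha) = -((1+alpha)/2)*T.
alpha = 1, -(1+alpha)/2 = -1.0.
Gamma = -1.0 * -49.668326 = 49.6683

49.6683


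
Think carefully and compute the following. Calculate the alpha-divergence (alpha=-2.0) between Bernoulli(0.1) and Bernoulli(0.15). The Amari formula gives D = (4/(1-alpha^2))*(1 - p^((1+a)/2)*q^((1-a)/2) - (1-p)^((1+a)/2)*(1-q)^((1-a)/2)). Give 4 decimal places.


Amari alpha-divergence:
D = (4/(1-alpha^2))*(1 - p^((1+a)/2)*q^((1-a)/2) - (1-p)^((1+a)/2)*(1-q)^((1-a)/2)).
alpha = -2.0, p = 0.1, q = 0.15.
e1 = (1+alpha)/2 = -0.5, e2 = (1-alpha)/2 = 1.5.
t1 = p^e1 * q^e2 = 0.1^-0.5 * 0.15^1.5 = 0.183712.
t2 = (1-p)^e1 * (1-q)^e2 = 0.9^-0.5 * 0.85^1.5 = 0.826052.
4/(1-alpha^2) = -1.333333.
D = -1.333333*(1 - 0.183712 - 0.826052) = 0.0130

0.0130


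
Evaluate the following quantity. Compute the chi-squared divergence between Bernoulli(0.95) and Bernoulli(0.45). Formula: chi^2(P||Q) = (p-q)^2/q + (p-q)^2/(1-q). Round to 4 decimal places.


Chi-squared divergence between Bernoulli distributions:
chi^2 = (p-q)^2/q + (p-q)^2/(1-q).
p = 0.95, q = 0.45, p-q = 0.5.
(p-q)^2 = 0.25.
term1 = 0.25/0.45 = 0.555556.
term2 = 0.25/0.55 = 0.454545.
chi^2 = 0.555556 + 0.454545 = 1.0101

1.0101


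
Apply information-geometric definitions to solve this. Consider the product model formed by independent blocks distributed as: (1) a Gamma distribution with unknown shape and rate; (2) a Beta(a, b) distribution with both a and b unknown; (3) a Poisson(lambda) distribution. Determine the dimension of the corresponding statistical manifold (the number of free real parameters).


The dimension of a statistical manifold equals the number of free
(independent) real parameters of the model. For a product of independent
blocks the parameter counts add.
- Gamma (shape, rate): 2.
- Beta (a, b): 2.
- Poisson (lambda): 1.
Total = 2 + 2 + 1 = 5.
Dimension = 5

5


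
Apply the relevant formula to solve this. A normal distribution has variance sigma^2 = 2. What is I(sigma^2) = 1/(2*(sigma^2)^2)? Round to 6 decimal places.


Fisher information for variance: I(sigma^2) = 1/(2*sigma^4).
sigma^2 = 2, so sigma^4 = 4.
I = 1/(2*4) = 1/8 = 0.125000

0.125000


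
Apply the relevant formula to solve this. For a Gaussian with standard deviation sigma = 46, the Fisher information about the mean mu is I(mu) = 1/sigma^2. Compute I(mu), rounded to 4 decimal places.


The Fisher information for the mean of a normal distribution is I(mu) = 1/sigma^2.
sigma = 46, so sigma^2 = 2116.
I(mu) = 1/2116 = 0.0005

0.0005


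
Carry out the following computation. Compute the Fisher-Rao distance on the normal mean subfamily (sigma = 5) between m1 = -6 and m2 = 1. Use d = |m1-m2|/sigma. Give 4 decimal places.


On the fixed-variance normal subfamily, geodesic distance = |m1-m2|/sigma.
|-6 - 1| = 7.
sigma = 5.
d = 7/5 = 1.4000

1.4000


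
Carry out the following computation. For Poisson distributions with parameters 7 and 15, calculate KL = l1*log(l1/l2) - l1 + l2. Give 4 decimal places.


KL divergence for Poisson:
KL = l1*log(l1/l2) - l1 + l2.
l1 = 7, l2 = 15.
log(7/15) = -0.76214.
l1*log(l1/l2) = 7 * -0.76214 = -5.33498.
KL = -5.33498 - 7 + 15 = 2.6650

2.6650


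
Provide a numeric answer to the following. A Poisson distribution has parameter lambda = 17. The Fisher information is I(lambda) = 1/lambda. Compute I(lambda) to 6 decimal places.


Fisher information for Poisson: I(lambda) = 1/lambda.
lambda = 17.
I(lambda) = 1/17 = 0.058824

0.058824


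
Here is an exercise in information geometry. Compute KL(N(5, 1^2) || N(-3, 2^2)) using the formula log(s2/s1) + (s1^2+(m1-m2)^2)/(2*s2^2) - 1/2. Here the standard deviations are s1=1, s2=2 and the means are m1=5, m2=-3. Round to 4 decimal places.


KL divergence between normal distributions:
KL = log(s2/s1) + (s1^2 + (m1-m2)^2)/(2*s2^2) - 1/2.
log(2/1) = 0.693147.
(1^2 + (5--3)^2)/(2*2^2) = (1 + 64)/8 = 8.125.
KL = 0.693147 + 8.125 - 0.5 = 8.3181

8.3181


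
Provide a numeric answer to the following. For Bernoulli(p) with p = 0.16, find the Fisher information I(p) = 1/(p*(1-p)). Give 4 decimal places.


For Bernoulli(p), Fisher information is I(p) = 1/(p*(1-p)).
p = 0.16, 1-p = 0.84.
p*(1-p) = 0.1344.
I(p) = 1/0.1344 = 7.4405

7.4405


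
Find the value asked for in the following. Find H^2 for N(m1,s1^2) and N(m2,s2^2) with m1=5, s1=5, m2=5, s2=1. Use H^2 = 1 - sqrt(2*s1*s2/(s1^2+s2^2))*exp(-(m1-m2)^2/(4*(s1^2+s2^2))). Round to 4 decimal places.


Squared Hellinger distance for Gaussians:
H^2 = 1 - sqrt(2*s1*s2/(s1^2+s2^2)) * exp(-(m1-m2)^2/(4*(s1^2+s2^2))).
s1^2 = 25, s2^2 = 1, s1^2+s2^2 = 26.
sqrt(2*5*1/(26)) = 0.620174.
(m1-m2)^2 = (0)^2 = 0.
exp(-0/(4*26)) = exp(0.0) = 1.0.
H^2 = 1 - 0.620174*1.0 = 0.3798

0.3798


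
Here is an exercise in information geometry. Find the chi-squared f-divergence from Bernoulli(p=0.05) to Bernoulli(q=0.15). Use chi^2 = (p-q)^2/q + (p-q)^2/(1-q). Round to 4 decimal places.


Chi-squared divergence between Bernoulli distributions:
chi^2 = (p-q)^2/q + (p-q)^2/(1-q).
p = 0.05, q = 0.15, p-q = -0.1.
(p-q)^2 = 0.01.
term1 = 0.01/0.15 = 0.066667.
term2 = 0.01/0.85 = 0.011765.
chi^2 = 0.066667 + 0.011765 = 0.0784

0.0784


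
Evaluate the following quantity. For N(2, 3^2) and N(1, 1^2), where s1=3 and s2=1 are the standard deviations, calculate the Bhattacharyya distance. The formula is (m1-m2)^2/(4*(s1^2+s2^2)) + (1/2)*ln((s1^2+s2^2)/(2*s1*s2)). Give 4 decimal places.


Bhattacharyya distance between two Gaussians:
DB = (m1-m2)^2/(4*(s1^2+s2^2)) + (1/2)*ln((s1^2+s2^2)/(2*s1*s2)).
(m1-m2)^2 = (1)^2 = 1.
s1^2+s2^2 = 9 + 1 = 10.
term1 = 1/40 = 0.025.
term2 = 0.5*ln(10/6.0) = 0.255413.
DB = 0.025 + 0.255413 = 0.2804

0.2804


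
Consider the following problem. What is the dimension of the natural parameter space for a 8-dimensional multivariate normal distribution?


Exponential family dimension calculation:
For 8-dim MVN: mean has 8 params, covariance has 8*9/2 = 36 unique entries.
Total dim = 8 + 36 = 44.

44


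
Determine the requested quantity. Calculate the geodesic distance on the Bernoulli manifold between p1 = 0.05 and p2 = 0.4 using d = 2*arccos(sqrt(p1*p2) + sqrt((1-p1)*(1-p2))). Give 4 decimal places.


Geodesic distance on Bernoulli manifold:
d(p1,p2) = 2*arccos(sqrt(p1*p2) + sqrt((1-p1)*(1-p2))).
sqrt(p1*p2) = sqrt(0.05*0.4) = 0.141421.
sqrt((1-p1)*(1-p2)) = sqrt(0.95*0.6) = 0.754983.
arg = 0.141421 + 0.754983 = 0.896405.
d = 2*arccos(0.896405) = 0.9184

0.9184


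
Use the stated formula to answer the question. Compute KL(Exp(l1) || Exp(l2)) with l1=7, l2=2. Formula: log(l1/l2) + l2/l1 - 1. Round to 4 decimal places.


KL divergence for exponential family:
KL = log(l1/l2) + l2/l1 - 1.
log(7/2) = 1.252763.
2/7 = 0.285714.
KL = 1.252763 + 0.285714 - 1 = 0.5385

0.5385


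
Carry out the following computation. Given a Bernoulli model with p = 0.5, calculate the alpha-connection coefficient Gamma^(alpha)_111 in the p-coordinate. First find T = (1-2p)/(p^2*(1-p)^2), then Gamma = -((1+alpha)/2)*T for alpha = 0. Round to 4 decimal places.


Skewness (Amari-Chentsov) tensor: T = (1-2p)/(p^2*(1-p)^2).
p = 0.5, 1-2p = 0.0, p^2 = 0.25, (1-p)^2 = 0.25.
T = 0.0/(0.25 * 0.25) = 0.0.
In the p-coordinate, Gamma^(alpha) = Gamma^(0) - (alpha/2)*T with Gamma^(0) = (1/2)*g'(p) = -T/2,
so Gamma^(alpha) = -((1+alpha)/2)*T.
alpha = 0, -(1+alpha)/2 = -0.5.
Gamma = -0.5 * 0.0 = 0.0000

0.0000


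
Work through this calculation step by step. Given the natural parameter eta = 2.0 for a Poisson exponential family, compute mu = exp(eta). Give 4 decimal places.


Expectation parameter for Poisson exponential family:
mu = exp(eta).
eta = 2.0.
mu = exp(2.0) = 7.3891

7.3891


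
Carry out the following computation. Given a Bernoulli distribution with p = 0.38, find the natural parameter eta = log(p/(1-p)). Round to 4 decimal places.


Natural parameter for Bernoulli: eta = log(p/(1-p)).
p = 0.38, 1-p = 0.62.
p/(1-p) = 0.612903.
eta = log(0.612903) = -0.4895

-0.4895


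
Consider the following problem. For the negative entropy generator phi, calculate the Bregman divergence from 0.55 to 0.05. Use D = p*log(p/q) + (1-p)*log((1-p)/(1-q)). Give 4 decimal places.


Bregman divergence with negative entropy generator:
D = p*log(p/q) + (1-p)*log((1-p)/(1-q)).
p = 0.55, q = 0.05.
p*log(p/q) = 0.55*log(0.55/0.05) = 1.318842.
(1-p)*log((1-p)/(1-q)) = 0.45*log(0.45/0.95) = -0.336246.
D = 1.318842 + -0.336246 = 0.9826

0.9826


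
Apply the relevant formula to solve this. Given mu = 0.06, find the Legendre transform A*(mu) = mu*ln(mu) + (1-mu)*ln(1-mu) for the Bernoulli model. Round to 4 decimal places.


Legendre transform for Bernoulli:
A*(mu) = mu*log(mu) + (1-mu)*log(1-mu).
mu = 0.06, 1-mu = 0.94.
mu*log(mu) = 0.06*log(0.06) = -0.168805.
(1-mu)*log(1-mu) = 0.94*log(0.94) = -0.058163.
A* = -0.168805 + -0.058163 = -0.2270

-0.2270


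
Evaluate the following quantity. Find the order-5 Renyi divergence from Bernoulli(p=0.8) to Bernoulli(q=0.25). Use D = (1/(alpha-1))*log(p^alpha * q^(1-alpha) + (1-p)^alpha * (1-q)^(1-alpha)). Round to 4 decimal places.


Renyi divergence of order alpha between Bernoulli distributions:
D = (1/(alpha-1))*log(p^alpha * q^(1-alpha) + (1-p)^alpha * (1-q)^(1-alpha)).
alpha = 5, p = 0.8, q = 0.25.
p^alpha * q^(1-alpha) = 0.8^5 * 0.25^-4 = 83.88608.
(1-p)^alpha * (1-q)^(1-alpha) = 0.2^5 * 0.75^-4 = 0.001011.
sum = 83.88608 + 0.001011 = 83.887091.
D = (1/4)*log(83.887091) = 1.1074

1.1074


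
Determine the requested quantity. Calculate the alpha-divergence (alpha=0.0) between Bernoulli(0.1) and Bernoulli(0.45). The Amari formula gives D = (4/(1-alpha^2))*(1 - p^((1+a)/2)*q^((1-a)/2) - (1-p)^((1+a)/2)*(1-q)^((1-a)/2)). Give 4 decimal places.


Amari alpha-divergence:
D = (4/(1-alpha^2))*(1 - p^((1+a)/2)*q^((1-a)/2) - (1-p)^((1+a)/2)*(1-q)^((1-a)/2)).
alpha = 0.0, p = 0.1, q = 0.45.
e1 = (1+alpha)/2 = 0.5, e2 = (1-alpha)/2 = 0.5.
t1 = p^e1 * q^e2 = 0.1^0.5 * 0.45^0.5 = 0.212132.
t2 = (1-p)^e1 * (1-q)^e2 = 0.9^0.5 * 0.55^0.5 = 0.703562.
4/(1-alpha^2) = 4.0.
D = 4.0*(1 - 0.212132 - 0.703562) = 0.3372

0.3372


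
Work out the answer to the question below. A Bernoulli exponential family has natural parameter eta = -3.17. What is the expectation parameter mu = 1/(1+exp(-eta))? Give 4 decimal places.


Dual coordinate (expectation parameter) for Bernoulli:
mu = 1/(1+exp(-eta)).
eta = -3.17.
exp(-eta) = exp(3.17) = 23.807484.
mu = 1/(1+23.807484) = 0.0403

0.0403


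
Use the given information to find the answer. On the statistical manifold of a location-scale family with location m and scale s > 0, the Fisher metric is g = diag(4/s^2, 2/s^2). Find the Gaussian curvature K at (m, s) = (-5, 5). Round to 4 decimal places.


The metric has the form g = (A dm^2 + B ds^2)/s^2 with A = 4, B = 2.
Substitute u = sqrt(A/B)*m: g = B*(du^2 + ds^2)/s^2, i.e. B times the
Poincare upper half-plane metric, which has constant Gaussian curvature -1.
Scaling a 2D metric by a constant c divides the Gaussian curvature by c,
so K = -1/B = -1/(2) = -0.5000 everywhere (the point (m, s) = (-5, 5) is irrelevant:
the curvature is constant).
The requested Gaussian curvature is K = -0.5000.

-0.5000


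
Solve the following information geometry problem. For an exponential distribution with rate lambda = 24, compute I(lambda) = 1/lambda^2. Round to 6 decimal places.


Fisher information for exponential: I(lambda) = 1/lambda^2.
lambda = 24, lambda^2 = 576.
I = 1/576 = 0.001736

0.001736


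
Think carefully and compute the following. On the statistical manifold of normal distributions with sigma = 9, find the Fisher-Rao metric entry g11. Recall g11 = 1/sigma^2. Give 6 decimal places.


For the 2-parameter normal family, the Fisher metric has:
  g11 = 1/sigma^2, g22 = 2/sigma^2.
sigma = 9, sigma^2 = 81.
g11 = 0.012346

0.012346


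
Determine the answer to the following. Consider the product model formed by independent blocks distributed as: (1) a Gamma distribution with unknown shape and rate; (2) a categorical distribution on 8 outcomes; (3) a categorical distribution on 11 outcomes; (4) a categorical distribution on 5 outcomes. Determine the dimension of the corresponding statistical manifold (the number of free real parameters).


The dimension of a statistical manifold equals the number of free
(independent) real parameters of the model. For a product of independent
blocks the parameter counts add.
- Gamma (shape, rate): 2.
- categorical on 8 outcomes (probabilities sum to 1): 8-1 = 7.
- categorical on 11 outcomes (probabilities sum to 1): 11-1 = 10.
- categorical on 5 outcomes (probabilities sum to 1): 5-1 = 4.
Total = 2 + 7 + 10 + 4 = 23.
Dimension = 23

23


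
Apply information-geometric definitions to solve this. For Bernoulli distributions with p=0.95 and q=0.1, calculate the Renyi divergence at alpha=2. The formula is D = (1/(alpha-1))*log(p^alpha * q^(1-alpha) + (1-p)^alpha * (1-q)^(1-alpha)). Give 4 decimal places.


Renyi divergence of order alpha between Bernoulli distributions:
D = (1/(alpha-1))*log(p^alpha * q^(1-alpha) + (1-p)^alpha * (1-q)^(1-alpha)).
alpha = 2, p = 0.95, q = 0.1.
p^alpha * q^(1-alpha) = 0.95^2 * 0.1^-1 = 9.025.
(1-p)^alpha * (1-q)^(1-alpha) = 0.05^2 * 0.9^-1 = 0.002778.
sum = 9.025 + 0.002778 = 9.027778.
D = (1/1)*log(9.027778) = 2.2003

2.2003


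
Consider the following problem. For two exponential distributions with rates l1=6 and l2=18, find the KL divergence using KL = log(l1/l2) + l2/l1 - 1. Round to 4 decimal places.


KL divergence for exponential family:
KL = log(l1/l2) + l2/l1 - 1.
log(6/18) = -1.098612.
18/6 = 3.0.
KL = -1.098612 + 3.0 - 1 = 0.9014

0.9014


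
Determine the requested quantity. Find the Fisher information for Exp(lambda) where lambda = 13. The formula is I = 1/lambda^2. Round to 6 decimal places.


Fisher information for exponential: I(lambda) = 1/lambda^2.
lambda = 13, lambda^2 = 169.
I = 1/169 = 0.005917

0.005917


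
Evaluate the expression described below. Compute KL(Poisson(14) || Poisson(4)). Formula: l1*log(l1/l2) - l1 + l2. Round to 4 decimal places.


KL divergence for Poisson:
KL = l1*log(l1/l2) - l1 + l2.
l1 = 14, l2 = 4.
log(14/4) = 1.252763.
l1*log(l1/l2) = 14 * 1.252763 = 17.538682.
KL = 17.538682 - 14 + 4 = 7.5387

7.5387


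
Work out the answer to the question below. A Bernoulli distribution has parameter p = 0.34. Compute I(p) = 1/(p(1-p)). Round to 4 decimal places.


For Bernoulli(p), Fisher information is I(p) = 1/(p*(1-p)).
p = 0.34, 1-p = 0.66.
p*(1-p) = 0.2244.
I(p) = 1/0.2244 = 4.4563

4.4563


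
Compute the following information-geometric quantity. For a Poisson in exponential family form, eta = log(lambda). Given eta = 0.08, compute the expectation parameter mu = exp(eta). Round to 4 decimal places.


Expectation parameter for Poisson exponential family:
mu = exp(eta).
eta = 0.08.
mu = exp(0.08) = 1.0833

1.0833


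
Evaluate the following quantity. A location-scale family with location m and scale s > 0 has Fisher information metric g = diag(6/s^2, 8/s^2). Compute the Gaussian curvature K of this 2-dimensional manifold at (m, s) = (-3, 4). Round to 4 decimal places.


The metric has the form g = (A dm^2 + B ds^2)/s^2 with A = 6, B = 8.
Substitute u = sqrt(A/B)*m: g = B*(du^2 + ds^2)/s^2, i.e. B times the
Poincare upper half-plane metric, which has constant Gaussian curvature -1.
Scaling a 2D metric by a constant c divides the Gaussian curvature by c,
so K = -1/B = -1/(8) = -0.1250 everywhere (the point (m, s) = (-3, 4) is irrelevant:
the curvature is constant).
The requested Gaussian curvature is K = -0.1250.

-0.1250
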